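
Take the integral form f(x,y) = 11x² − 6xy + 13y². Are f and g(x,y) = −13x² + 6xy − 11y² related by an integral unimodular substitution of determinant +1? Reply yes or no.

D₁ = -536, D₂ = -536
f: reduced (well bottom): (11,-6,13) with a≤c, −a<b≤a
g is negative-definite; reduce −g:
−g: flip: (13,-6,11)→(11,6,13)
−g: reduced (well bottom): (11,6,13) with a≤c, −a<b≤a
flip sign back: reduced form of g is (-11,-6,-13)
reduced forms (11, -6, 13) vs (-11, -6, -13) ⇒ inequivalent

no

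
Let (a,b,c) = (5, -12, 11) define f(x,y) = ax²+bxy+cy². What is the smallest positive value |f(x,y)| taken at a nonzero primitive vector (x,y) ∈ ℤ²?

translate: b→-2 (≡-12 mod 10), so (5,-12,11)→(5,-2,4)
flip: (5,-2,4)→(4,2,5)
reduced (well bottom): (4,2,5) with a≤c, −a<b≤a
well minimum = a = 4

4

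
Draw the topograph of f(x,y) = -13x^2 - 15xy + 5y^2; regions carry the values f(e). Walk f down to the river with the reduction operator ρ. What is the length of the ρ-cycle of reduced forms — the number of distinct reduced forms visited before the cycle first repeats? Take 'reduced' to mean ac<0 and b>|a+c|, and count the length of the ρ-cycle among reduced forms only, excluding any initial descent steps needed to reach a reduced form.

D = 485, ⌊√D⌋ = 22
descent: ρ → (5,15,-13)  [lands on river]
river: ρ → (-13,11,7)
river: ρ → (7,17,-7)
river: ρ → (-7,11,13)
river: ρ → (13,15,-5)
river: ρ → (-5,15,13)
river: ρ → (13,11,-7)
river: ρ → (-7,17,7)
river: ρ → (7,11,-13)
river: ρ → (-13,15,5)
ρ-cycle length = 10 (tail of 1 descent step not counted)

10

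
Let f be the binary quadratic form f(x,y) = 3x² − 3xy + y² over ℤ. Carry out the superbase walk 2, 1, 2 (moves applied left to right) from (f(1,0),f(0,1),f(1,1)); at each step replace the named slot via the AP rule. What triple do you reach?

start (3,1,1) = (f(1,0),f(0,1),f(1,1))
replace slot 2: 2·(3+1) − 1 = 7 → (3,7,1)
replace slot 1: 2·(7+1) − 3 = 13 → (13,7,1)
replace slot 2: 2·(13+1) − 7 = 21 → (13,21,1)

13,21,1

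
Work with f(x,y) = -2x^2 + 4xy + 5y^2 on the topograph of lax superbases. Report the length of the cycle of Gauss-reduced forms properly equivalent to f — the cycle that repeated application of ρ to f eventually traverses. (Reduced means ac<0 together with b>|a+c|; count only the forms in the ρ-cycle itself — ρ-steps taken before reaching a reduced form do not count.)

D = 56, ⌊√D⌋ = 7
river: ρ → (5,6,-1)
river: ρ → (-1,6,5)
river: ρ → (5,4,-2)
river: ρ → (-2,4,5)
ρ-cycle length = 4 (tail of 0 descent steps not counted)

4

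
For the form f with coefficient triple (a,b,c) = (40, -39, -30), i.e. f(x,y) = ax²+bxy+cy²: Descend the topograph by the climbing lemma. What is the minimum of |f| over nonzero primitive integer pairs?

descent: ρ → (-30,39,40)  [lands on river]
river: ρ → (40,41,-29)
river: ρ → (-29,75,6)
river: ρ → (6,69,-65)
river: ρ → (-65,61,10)
river: ρ → (10,79,-2)
river: ρ → (-2,77,49)
river: ρ → (49,21,-30)
closes: descent 1, river 8
min |a| on river = 2

2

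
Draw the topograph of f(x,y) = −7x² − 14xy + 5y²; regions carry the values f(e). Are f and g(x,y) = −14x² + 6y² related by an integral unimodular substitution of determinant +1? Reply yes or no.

D₁ = 336, D₂ = 336
river cycle of f (length 4): (5, 14, -7), (-7, 14, 5), (5, 16, -4), (-4, 16, 5)
river cycle of g (length 6): (6, 12, -8), (-8, 4, 10), (10, 16, -2), (-2, 16, 10), (10, 4, -8), (-8, 12, 6)
cycles differ ⇒ inequivalent

no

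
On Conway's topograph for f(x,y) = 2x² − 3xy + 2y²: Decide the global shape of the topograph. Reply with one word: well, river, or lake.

D = b²−4ac = (-3)² − 4·2·2 = -7
D < 0 ⇒ definite ⇒ every region one sign ⇒ single well

well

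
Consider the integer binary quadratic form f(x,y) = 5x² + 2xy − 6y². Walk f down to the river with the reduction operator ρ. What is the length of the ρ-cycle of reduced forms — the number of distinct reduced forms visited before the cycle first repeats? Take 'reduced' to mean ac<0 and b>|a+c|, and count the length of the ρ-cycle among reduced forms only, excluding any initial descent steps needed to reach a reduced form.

D = 124, ⌊√D⌋ = 11
river: ρ → (-6,10,1)
river: ρ → (1,10,-6)
river: ρ → (-6,2,5)
river: ρ → (5,8,-3)
river: ρ → (-3,10,2)
river: ρ → (2,10,-3)
river: ρ → (-3,8,5)
river: ρ → (5,2,-6)
ρ-cycle length = 8 (tail of 0 descent steps not counted)

8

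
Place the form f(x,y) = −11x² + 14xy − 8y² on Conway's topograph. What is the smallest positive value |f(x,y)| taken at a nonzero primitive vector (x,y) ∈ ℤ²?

translate: b→8 (≡-14 mod 22), so (11,-14,8)→(11,8,5)
flip: (11,8,5)→(5,-8,11)
translate: b→2 (≡-8 mod 10), so (5,-8,11)→(5,2,8)
reduced (well bottom): (5,2,8) with a≤c, −a<b≤a
well minimum |f| = |-5| = 5 (negative-definite)

5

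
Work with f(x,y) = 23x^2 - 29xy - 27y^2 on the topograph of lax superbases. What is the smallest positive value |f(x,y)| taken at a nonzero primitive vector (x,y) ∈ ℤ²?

descent: ρ → (-27,29,23)  [lands on river]
river: ρ → (23,17,-33)
river: ρ → (-33,49,7)
river: ρ → (7,49,-33)
river: ρ → (-33,17,23)
river: ρ → (23,29,-27)
river: ρ → (-27,25,25)
river: ρ → (25,25,-27)
closes: descent 1, river 8
min |a| on river = 7

7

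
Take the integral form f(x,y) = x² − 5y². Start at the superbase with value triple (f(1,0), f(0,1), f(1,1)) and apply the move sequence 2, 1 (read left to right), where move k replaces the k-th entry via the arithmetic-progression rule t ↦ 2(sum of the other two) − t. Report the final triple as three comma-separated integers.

start (1,-5,-4) = (f(1,0),f(0,1),f(1,1))
replace slot 2: 2·(1+(-4)) − (-5) = -1 → (1,-1,-4)
replace slot 1: 2·((-1)+(-4)) − 1 = -11 → (-11,-1,-4)

-11,-1,-4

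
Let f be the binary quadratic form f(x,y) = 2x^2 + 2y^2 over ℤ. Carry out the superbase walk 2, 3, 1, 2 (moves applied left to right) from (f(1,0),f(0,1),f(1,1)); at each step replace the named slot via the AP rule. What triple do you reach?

start (2,2,4) = (f(1,0),f(0,1),f(1,1))
replace slot 2: 2·(2+4) − 2 = 10 → (2,10,4)
replace slot 3: 2·(2+10) − 4 = 20 → (2,10,20)
replace slot 1: 2·(10+20) − 2 = 58 → (58,10,20)
replace slot 2: 2·(58+20) − 10 = 146 → (58,146,20)

58,146,20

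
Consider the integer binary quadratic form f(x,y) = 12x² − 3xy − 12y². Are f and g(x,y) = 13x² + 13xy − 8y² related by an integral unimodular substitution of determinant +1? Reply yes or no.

D₁ = 585, D₂ = 585
river cycle of f (length 6): (-12, 3, 12), (12, 21, -3), (-3, 21, 12), (12, 3, -12), (-12, 21, 3), (3, 21, -12)
river cycle of g (length 10): (-8, 19, 7), (7, 23, -2), (-2, 21, 18), (18, 15, -5), (-5, 15, 18), (18, 21, -2), (-2, 23, 7), (7, 19, -8), (-8, 13, 13), (13, 13, -8)
cycles differ ⇒ inequivalent

no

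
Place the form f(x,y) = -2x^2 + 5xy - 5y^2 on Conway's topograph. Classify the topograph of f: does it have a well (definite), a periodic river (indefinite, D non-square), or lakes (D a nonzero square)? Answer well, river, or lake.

D = b²−4ac = 5² − 4·(-2)·(-5) = -15
D < 0 ⇒ definite ⇒ every region one sign ⇒ single well

well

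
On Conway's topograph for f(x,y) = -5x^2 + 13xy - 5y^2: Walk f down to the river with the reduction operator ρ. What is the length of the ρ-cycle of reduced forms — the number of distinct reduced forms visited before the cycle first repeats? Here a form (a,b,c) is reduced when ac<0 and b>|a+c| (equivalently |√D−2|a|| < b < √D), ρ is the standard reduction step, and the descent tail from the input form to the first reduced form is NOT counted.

D = 69, ⌊√D⌋ = 8
descent: ρ → (-5,7,1)  [lands on river]
river: ρ → (1,7,-5)
river: ρ → (-5,3,3)
river: ρ → (3,3,-5)
ρ-cycle length = 4 (tail of 1 descent step not counted)

4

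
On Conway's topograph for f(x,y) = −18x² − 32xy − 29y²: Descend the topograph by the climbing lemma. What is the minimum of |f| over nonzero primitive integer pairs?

translate: b→-4 (≡32 mod 36), so (18,32,29)→(18,-4,15)
flip: (18,-4,15)→(15,4,18)
reduced (well bottom): (15,4,18) with a≤c, −a<b≤a
well minimum |f| = |-15| = 15 (negative-definite)

15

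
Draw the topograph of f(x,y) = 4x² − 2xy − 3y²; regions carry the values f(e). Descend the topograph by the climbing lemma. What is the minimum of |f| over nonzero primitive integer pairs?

descent: ρ → (-3,2,4)  [lands on river]
river: ρ → (4,6,-1)
river: ρ → (-1,6,4)
river: ρ → (4,2,-3)
river: ρ → (-3,4,3)
river: ρ → (3,2,-4)
river: ρ → (-4,6,1)
river: ρ → (1,6,-4)
river: ρ → (-4,2,3)
river: ρ → (3,4,-3)
closes: descent 1, river 10
min |a| on river = 1

1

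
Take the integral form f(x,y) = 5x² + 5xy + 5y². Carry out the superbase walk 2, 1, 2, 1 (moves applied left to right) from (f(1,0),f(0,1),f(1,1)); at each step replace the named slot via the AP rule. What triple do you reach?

start (5,5,15) = (f(1,0),f(0,1),f(1,1))
replace slot 2: 2·(5+15) − 5 = 35 → (5,35,15)
replace slot 1: 2·(35+15) − 5 = 95 → (95,35,15)
replace slot 2: 2·(95+15) − 35 = 185 → (95,185,15)
replace slot 1: 2·(185+15) − 95 = 305 → (305,185,15)

305,185,15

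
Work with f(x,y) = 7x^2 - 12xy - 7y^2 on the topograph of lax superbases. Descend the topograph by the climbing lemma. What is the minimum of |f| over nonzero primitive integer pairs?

descent: ρ → (-7,12,7)  [lands on river]
river: ρ → (7,16,-3)
river: ρ → (-3,14,12)
river: ρ → (12,10,-5)
river: ρ → (-5,10,12)
river: ρ → (12,14,-3)
river: ρ → (-3,16,7)
river: ρ → (7,12,-7)
river: ρ → (-7,16,3)
river: ρ → (3,14,-12)
river: ρ → (-12,10,5)
river: ρ → (5,10,-12)
river: ρ → (-12,14,3)
river: ρ → (3,16,-7)
closes: descent 1, river 14
min |a| on river = 3

3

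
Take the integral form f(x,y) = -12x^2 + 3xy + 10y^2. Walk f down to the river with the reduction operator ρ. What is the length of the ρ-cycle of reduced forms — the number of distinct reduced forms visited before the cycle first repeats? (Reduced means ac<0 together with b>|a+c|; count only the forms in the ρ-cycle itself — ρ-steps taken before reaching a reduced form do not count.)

D = 489, ⌊√D⌋ = 22
river: ρ → (10,17,-5)
river: ρ → (-5,13,16)
river: ρ → (16,19,-2)
river: ρ → (-2,21,6)
river: ρ → (6,15,-11)
river: ρ → (-11,7,10)
river: ρ → (10,13,-8)
river: ρ → (-8,19,4)
river: ρ → (4,21,-3)
river: ρ → (-3,21,4)
river: ρ → (4,19,-8)
river: ρ → (-8,13,10)
river: ρ → (10,7,-11)
river: ρ → (-11,15,6)
river: ρ → (6,21,-2)
river: ρ → (-2,19,16)
river: ρ → (16,13,-5)
river: ρ → (-5,17,10)
river: ρ → (10,3,-12)
river: ρ → (-12,21,1)
river: ρ → (1,21,-12)
river: ρ → (-12,3,10)
ρ-cycle length = 22 (tail of 0 descent steps not counted)

22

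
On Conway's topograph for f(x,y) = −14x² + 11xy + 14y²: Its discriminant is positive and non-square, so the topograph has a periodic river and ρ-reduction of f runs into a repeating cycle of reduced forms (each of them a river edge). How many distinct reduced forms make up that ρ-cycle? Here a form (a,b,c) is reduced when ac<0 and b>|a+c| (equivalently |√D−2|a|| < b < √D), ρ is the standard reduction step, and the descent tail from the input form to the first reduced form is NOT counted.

D = 905, ⌊√D⌋ = 30
river: ρ → (14,17,-11)
river: ρ → (-11,27,4)
river: ρ → (4,29,-4)
river: ρ → (-4,27,11)
river: ρ → (11,17,-14)
river: ρ → (-14,11,14)
ρ-cycle length = 6 (tail of 0 descent steps not counted)

6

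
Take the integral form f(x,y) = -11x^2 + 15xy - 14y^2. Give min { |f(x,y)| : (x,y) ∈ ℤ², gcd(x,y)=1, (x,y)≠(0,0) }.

translate: b→7 (≡-15 mod 22), so (11,-15,14)→(11,7,10)
flip: (11,7,10)→(10,-7,11)
reduced (well bottom): (10,-7,11) with a≤c, −a<b≤a
well minimum |f| = |-10| = 10 (negative-definite)

10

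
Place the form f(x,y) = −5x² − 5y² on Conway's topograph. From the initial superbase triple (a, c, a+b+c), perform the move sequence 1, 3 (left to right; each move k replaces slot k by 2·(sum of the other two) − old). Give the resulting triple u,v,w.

start (-5,-5,-10) = (f(1,0),f(0,1),f(1,1))
replace slot 1: 2·((-5)+(-10)) − (-5) = -25 → (-25,-5,-10)
replace slot 3: 2·((-25)+(-5)) − (-10) = -50 → (-25,-5,-50)

-25,-5,-50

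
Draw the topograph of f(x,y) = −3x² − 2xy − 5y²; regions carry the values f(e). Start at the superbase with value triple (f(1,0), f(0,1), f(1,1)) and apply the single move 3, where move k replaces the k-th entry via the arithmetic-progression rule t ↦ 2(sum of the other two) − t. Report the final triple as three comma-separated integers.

start (-3,-5,-10) = (f(1,0),f(0,1),f(1,1))
replace slot 3: 2·((-3)+(-5)) − (-10) = -6 → (-3,-5,-6)

-3,-5,-6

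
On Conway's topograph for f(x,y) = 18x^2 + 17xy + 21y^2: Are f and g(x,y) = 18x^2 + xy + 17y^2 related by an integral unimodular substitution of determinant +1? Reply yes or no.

D₁ = -1223, D₂ = -1223
f: reduced (well bottom): (18,17,21) with a≤c, −a<b≤a
g: flip: (18,1,17)→(17,-1,18)
g: reduced (well bottom): (17,-1,18) with a≤c, −a<b≤a
reduced forms (18, 17, 21) vs (17, -1, 18) ⇒ inequivalent

no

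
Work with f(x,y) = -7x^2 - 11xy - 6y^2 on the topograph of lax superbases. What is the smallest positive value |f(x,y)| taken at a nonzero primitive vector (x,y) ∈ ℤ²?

translate: b→-3 (≡11 mod 14), so (7,11,6)→(7,-3,2)
flip: (7,-3,2)→(2,3,7)
translate: b→-1 (≡3 mod 4), so (2,3,7)→(2,-1,6)
reduced (well bottom): (2,-1,6) with a≤c, −a<b≤a
well minimum |f| = |-2| = 2 (negative-definite)

2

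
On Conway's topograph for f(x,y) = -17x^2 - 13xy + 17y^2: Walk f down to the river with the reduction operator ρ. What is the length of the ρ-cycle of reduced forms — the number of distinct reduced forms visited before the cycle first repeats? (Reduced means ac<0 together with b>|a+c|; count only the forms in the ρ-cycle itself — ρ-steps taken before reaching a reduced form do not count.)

D = 1325, ⌊√D⌋ = 36
descent: ρ → (17,13,-17)  [lands on river]
river: ρ → (-17,21,13)
river: ρ → (13,31,-7)
river: ρ → (-7,25,25)
river: ρ → (25,25,-7)
river: ρ → (-7,31,13)
river: ρ → (13,21,-17)
river: ρ → (-17,13,17)
river: ρ → (17,21,-13)
river: ρ → (-13,31,7)
river: ρ → (7,25,-25)
river: ρ → (-25,25,7)
river: ρ → (7,31,-13)
river: ρ → (-13,21,17)
ρ-cycle length = 14 (tail of 1 descent step not counted)

14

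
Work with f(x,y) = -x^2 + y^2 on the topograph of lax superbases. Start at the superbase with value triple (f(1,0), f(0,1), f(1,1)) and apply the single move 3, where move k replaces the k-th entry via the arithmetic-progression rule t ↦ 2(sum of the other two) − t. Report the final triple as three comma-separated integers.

start (-1,1,0) = (f(1,0),f(0,1),f(1,1))
replace slot 3: 2·((-1)+1) − 0 = 0 → (-1,1,0)

-1,1,0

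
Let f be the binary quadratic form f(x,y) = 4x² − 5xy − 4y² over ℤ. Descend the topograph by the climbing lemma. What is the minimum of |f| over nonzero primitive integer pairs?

descent: ρ → (-4,5,4)  [lands on river]
river: ρ → (4,3,-5)
river: ρ → (-5,7,2)
river: ρ → (2,9,-1)
river: ρ → (-1,9,2)
river: ρ → (2,7,-5)
river: ρ → (-5,3,4)
river: ρ → (4,5,-4)
river: ρ → (-4,3,5)
river: ρ → (5,7,-2)
river: ρ → (-2,9,1)
river: ρ → (1,9,-2)
river: ρ → (-2,7,5)
river: ρ → (5,3,-4)
closes: descent 1, river 14
min |a| on river = 1

1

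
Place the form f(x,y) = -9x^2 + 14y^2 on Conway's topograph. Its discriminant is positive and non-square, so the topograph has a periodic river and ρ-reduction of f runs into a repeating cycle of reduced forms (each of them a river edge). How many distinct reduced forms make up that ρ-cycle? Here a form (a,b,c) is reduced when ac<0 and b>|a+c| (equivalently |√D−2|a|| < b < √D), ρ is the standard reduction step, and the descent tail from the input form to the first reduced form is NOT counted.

D = 504, ⌊√D⌋ = 22
descent: ρ → (14,0,-9)
descent: ρ → (-9,18,5)  [lands on river]
river: ρ → (5,22,-1)
river: ρ → (-1,22,5)
river: ρ → (5,18,-9)
ρ-cycle length = 4 (tail of 2 descent steps not counted)

4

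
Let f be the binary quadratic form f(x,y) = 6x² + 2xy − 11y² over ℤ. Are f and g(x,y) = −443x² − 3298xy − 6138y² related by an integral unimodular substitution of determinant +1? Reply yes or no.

D₁ = 268, D₂ = 268
river cycle of f (length 10): (6, 14, -3), (-3, 16, 1), (1, 16, -3), (-3, 14, 6), (6, 10, -7), (-7, 4, 9), (9, 14, -2), (-2, 14, 9), (9, 4, -7), (-7, 10, 6)
river cycle of g (length 10): (-3, 16, 1), (1, 16, -3), (-3, 14, 6), (6, 10, -7), (-7, 4, 9), (9, 14, -2), (-2, 14, 9), (9, 4, -7), (-7, 10, 6), (6, 14, -3)
cycles coincide ⇒ equivalent

yes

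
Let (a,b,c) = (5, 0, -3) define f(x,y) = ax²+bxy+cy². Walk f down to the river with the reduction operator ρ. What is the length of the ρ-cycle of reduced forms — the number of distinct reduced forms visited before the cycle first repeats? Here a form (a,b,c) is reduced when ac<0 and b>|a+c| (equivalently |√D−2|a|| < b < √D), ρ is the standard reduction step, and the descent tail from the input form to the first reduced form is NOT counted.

D = 60, ⌊√D⌋ = 7
descent: ρ → (-3,6,2)  [lands on river]
river: ρ → (2,6,-3)
ρ-cycle length = 2 (tail of 1 descent step not counted)

2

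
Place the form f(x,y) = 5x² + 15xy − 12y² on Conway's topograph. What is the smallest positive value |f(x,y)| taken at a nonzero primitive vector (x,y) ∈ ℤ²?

river: ρ → (-12,9,8)
river: ρ → (8,7,-13)
river: ρ → (-13,19,2)
river: ρ → (2,21,-3)
river: ρ → (-3,21,2)
river: ρ → (2,19,-13)
river: ρ → (-13,7,8)
river: ρ → (8,9,-12)
river: ρ → (-12,15,5)
river: ρ → (5,15,-12)
closes: descent 0, river 10
min |a| on river = 2

2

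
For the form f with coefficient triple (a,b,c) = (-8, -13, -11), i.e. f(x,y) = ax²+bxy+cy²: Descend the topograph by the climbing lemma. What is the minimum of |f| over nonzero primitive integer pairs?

translate: b→-3 (≡13 mod 16), so (8,13,11)→(8,-3,6)
flip: (8,-3,6)→(6,3,8)
reduced (well bottom): (6,3,8) with a≤c, −a<b≤a
well minimum |f| = |-6| = 6 (negative-definite)

6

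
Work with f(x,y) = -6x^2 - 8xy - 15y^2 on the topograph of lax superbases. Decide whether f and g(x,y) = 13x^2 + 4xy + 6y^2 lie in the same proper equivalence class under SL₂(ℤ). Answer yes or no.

D₁ = -296, D₂ = -296
f is negative-definite; reduce −f:
−f: translate: b→-4 (≡8 mod 12), so (6,8,15)→(6,-4,13)
−f: reduced (well bottom): (6,-4,13) with a≤c, −a<b≤a
flip sign back: reduced form of f is (-6,4,-13)
g: flip: (13,4,6)→(6,-4,13)
g: reduced (well bottom): (6,-4,13) with a≤c, −a<b≤a
reduced forms (-6, 4, -13) vs (6, -4, 13) ⇒ inequivalent

no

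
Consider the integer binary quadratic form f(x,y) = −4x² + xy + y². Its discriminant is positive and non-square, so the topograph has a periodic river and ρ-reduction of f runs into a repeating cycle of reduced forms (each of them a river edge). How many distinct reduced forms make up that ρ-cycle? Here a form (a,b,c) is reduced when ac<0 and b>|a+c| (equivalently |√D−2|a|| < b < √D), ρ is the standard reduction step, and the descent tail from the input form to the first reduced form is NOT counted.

D = 17, ⌊√D⌋ = 4
descent: ρ → (1,3,-2)  [lands on river]
river: ρ → (-2,1,2)
river: ρ → (2,3,-1)
river: ρ → (-1,3,2)
river: ρ → (2,1,-2)
river: ρ → (-2,3,1)
ρ-cycle length = 6 (tail of 1 descent step not counted)

6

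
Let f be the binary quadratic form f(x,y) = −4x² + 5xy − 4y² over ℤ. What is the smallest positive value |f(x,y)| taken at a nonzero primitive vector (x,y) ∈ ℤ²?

translate: b→3 (≡-5 mod 8), so (4,-5,4)→(4,3,3)
flip: (4,3,3)→(3,-3,4)
translate: b→3 (≡-3 mod 6), so (3,-3,4)→(3,3,4)
reduced (well bottom): (3,3,4) with a≤c, −a<b≤a
well minimum |f| = |-3| = 3 (negative-definite)

3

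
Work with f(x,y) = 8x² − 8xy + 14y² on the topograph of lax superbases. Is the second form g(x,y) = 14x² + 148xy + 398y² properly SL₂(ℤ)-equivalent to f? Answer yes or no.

D₁ = -384, D₂ = -384
f: translate: b→8 (≡-8 mod 16), so (8,-8,14)→(8,8,14)
f: reduced (well bottom): (8,8,14) with a≤c, −a<b≤a
g: translate: b→8 (≡148 mod 28), so (14,148,398)→(14,8,8)
g: flip: (14,8,8)→(8,-8,14)
g: translate: b→8 (≡-8 mod 16), so (8,-8,14)→(8,8,14)
g: reduced (well bottom): (8,8,14) with a≤c, −a<b≤a
reduced forms (8, 8, 14) vs (8, 8, 14) ⇒ equivalent

yes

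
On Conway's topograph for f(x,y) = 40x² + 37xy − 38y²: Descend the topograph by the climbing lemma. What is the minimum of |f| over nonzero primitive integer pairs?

river: ρ → (-38,39,39)
river: ρ → (39,39,-38)
river: ρ → (-38,37,40)
river: ρ → (40,43,-35)
river: ρ → (-35,27,48)
river: ρ → (48,69,-14)
river: ρ → (-14,71,43)
river: ρ → (43,15,-42)
river: ρ → (-42,69,16)
river: ρ → (16,59,-62)
river: ρ → (-62,65,13)
river: ρ → (13,65,-62)
river: ρ → (-62,59,16)
river: ρ → (16,69,-42)
river: ρ → (-42,15,43)
river: ρ → (43,71,-14)
river: ρ → (-14,69,48)
river: ρ → (48,27,-35)
river: ρ → (-35,43,40)
river: ρ → (40,37,-38)
closes: descent 0, river 20
min |a| on river = 13

13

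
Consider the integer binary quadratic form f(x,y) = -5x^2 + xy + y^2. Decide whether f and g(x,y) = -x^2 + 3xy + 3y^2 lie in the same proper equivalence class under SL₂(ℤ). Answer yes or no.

D₁ = 21, D₂ = 21
river cycle of f (length 2): (1, 3, -3), (-3, 3, 1)
river cycle of g (length 2): (3, 3, -1), (-1, 3, 3)
cycles differ ⇒ inequivalent

no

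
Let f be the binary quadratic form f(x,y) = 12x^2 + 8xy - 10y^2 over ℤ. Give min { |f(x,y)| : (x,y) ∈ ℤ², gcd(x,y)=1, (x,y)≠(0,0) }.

river: ρ → (-10,12,10)
river: ρ → (10,8,-12)
river: ρ → (-12,16,6)
river: ρ → (6,20,-6)
river: ρ → (-6,16,12)
river: ρ → (12,8,-10)
closes: descent 0, river 6
min |a| on river = 6

6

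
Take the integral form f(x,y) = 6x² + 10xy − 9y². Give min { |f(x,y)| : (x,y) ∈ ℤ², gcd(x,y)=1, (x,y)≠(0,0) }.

river: ρ → (-9,8,7)
river: ρ → (7,6,-10)
river: ρ → (-10,14,3)
river: ρ → (3,16,-5)
river: ρ → (-5,14,6)
river: ρ → (6,10,-9)
closes: descent 0, river 6
min |a| on river = 3

3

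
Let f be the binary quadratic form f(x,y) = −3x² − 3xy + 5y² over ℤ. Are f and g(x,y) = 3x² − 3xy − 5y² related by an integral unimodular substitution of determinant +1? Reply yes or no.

D₁ = 69, D₂ = 69
river cycle of f (length 4): (5, 3, -3), (-3, 3, 5), (5, 7, -1), (-1, 7, 5)
river cycle of g (length 4): (-5, 3, 3), (3, 3, -5), (-5, 7, 1), (1, 7, -5)
cycles differ ⇒ inequivalent

no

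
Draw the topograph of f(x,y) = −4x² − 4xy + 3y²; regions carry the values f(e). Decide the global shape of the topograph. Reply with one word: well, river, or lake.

D = b²−4ac = (-4)² − 4·(-4)·3 = 64
D = 8² is a perfect square ⇒ form factors over ℤ ⇒ lakes

lake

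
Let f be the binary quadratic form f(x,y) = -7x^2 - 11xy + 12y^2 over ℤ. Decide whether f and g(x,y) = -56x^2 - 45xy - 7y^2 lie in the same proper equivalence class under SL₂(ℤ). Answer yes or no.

D₁ = 457, D₂ = 457
river cycle of f (length 46): (12, 11, -7), (-7, 17, 6), (6, 19, -4), (-4, 21, 1), (1, 21, -4), (-4, 19, 6), (6, 17, -7), (-7, 11, 12), (12, 13, -6), (-6, 11, 14), … (36 more)
river cycle of g (length 46): (-7, 17, 6), (6, 19, -4), (-4, 21, 1), (1, 21, -4), (-4, 19, 6), (6, 17, -7), (-7, 11, 12), (12, 13, -6), (-6, 11, 14), (14, 17, -3), … (36 more)
cycles coincide ⇒ equivalent

yes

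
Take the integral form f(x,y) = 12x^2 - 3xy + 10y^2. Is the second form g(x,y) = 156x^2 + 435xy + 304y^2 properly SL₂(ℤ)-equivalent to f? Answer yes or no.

D₁ = -471, D₂ = -471
f: flip: (12,-3,10)→(10,3,12)
f: reduced (well bottom): (10,3,12) with a≤c, −a<b≤a
g: translate: b→123 (≡435 mod 312), so (156,435,304)→(156,123,25)
g: flip: (156,123,25)→(25,-123,156)
g: translate: b→-23 (≡-123 mod 50), so (25,-123,156)→(25,-23,10)
g: flip: (25,-23,10)→(10,23,25)
g: translate: b→3 (≡23 mod 20), so (10,23,25)→(10,3,12)
g: reduced (well bottom): (10,3,12) with a≤c, −a<b≤a
reduced forms (10, 3, 12) vs (10, 3, 12) ⇒ equivalent

yes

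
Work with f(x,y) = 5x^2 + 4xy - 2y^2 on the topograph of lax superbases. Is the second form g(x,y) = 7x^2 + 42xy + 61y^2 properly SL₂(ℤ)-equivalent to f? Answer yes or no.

D₁ = 56, D₂ = 56
river cycle of f (length 4): (-2, 4, 5), (5, 6, -1), (-1, 6, 5), (5, 4, -2)
river cycle of g (length 4): (-2, 4, 5), (5, 6, -1), (-1, 6, 5), (5, 4, -2)
cycles coincide ⇒ equivalent

yes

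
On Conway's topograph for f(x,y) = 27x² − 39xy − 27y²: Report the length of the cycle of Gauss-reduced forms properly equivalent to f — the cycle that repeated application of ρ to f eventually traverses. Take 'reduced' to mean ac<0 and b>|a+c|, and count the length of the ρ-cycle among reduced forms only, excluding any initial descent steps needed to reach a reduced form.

D = 4437, ⌊√D⌋ = 66
descent: ρ → (-27,39,27)  [lands on river]
river: ρ → (27,15,-39)
river: ρ → (-39,63,3)
river: ρ → (3,63,-39)
river: ρ → (-39,15,27)
river: ρ → (27,39,-27)
river: ρ → (-27,15,39)
river: ρ → (39,63,-3)
river: ρ → (-3,63,39)
river: ρ → (39,15,-27)
ρ-cycle length = 10 (tail of 1 descent step not counted)

10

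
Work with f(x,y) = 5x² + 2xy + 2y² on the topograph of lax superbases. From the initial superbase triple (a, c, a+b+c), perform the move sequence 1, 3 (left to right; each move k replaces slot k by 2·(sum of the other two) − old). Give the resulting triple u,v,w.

start (5,2,9) = (f(1,0),f(0,1),f(1,1))
replace slot 1: 2·(2+9) − 5 = 17 → (17,2,9)
replace slot 3: 2·(17+2) − 9 = 29 → (17,2,29)

17,2,29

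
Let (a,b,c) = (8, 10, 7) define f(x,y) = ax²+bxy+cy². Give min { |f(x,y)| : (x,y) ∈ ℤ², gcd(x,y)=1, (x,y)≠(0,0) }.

translate: b→-6 (≡10 mod 16), so (8,10,7)→(8,-6,5)
flip: (8,-6,5)→(5,6,8)
translate: b→-4 (≡6 mod 10), so (5,6,8)→(5,-4,7)
reduced (well bottom): (5,-4,7) with a≤c, −a<b≤a
well minimum = a = 5

5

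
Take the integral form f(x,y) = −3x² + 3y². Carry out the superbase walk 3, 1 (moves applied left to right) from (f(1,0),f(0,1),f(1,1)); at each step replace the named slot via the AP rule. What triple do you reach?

start (-3,3,0) = (f(1,0),f(0,1),f(1,1))
replace slot 3: 2·((-3)+3) − 0 = 0 → (-3,3,0)
replace slot 1: 2·(3+0) − (-3) = 9 → (9,3,0)

9,3,0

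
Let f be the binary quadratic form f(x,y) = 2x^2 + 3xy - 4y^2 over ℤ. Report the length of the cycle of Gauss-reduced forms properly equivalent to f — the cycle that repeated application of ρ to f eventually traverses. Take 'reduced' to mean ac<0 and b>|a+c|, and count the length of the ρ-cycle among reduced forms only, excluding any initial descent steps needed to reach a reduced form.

D = 41, ⌊√D⌋ = 6
river: ρ → (-4,5,1)
river: ρ → (1,5,-4)
river: ρ → (-4,3,2)
river: ρ → (2,5,-2)
river: ρ → (-2,3,4)
river: ρ → (4,5,-1)
river: ρ → (-1,5,4)
river: ρ → (4,3,-2)
river: ρ → (-2,5,2)
river: ρ → (2,3,-4)
ρ-cycle length = 10 (tail of 0 descent steps not counted)

10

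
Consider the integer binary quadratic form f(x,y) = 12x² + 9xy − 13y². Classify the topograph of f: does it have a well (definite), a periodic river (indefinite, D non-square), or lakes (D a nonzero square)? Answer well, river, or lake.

D = b²−4ac = 9² − 4·12·(-13) = 705
D > 0 non-square ⇒ indefinite ⇒ periodic river

river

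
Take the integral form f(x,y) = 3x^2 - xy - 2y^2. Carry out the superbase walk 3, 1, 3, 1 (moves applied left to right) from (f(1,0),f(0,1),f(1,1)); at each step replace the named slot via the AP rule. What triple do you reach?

start (3,-2,0) = (f(1,0),f(0,1),f(1,1))
replace slot 3: 2·(3+(-2)) − 0 = 2 → (3,-2,2)
replace slot 1: 2·((-2)+2) − 3 = -3 → (-3,-2,2)
replace slot 3: 2·((-3)+(-2)) − 2 = -12 → (-3,-2,-12)
replace slot 1: 2·((-2)+(-12)) − (-3) = -25 → (-25,-2,-12)

-25,-2,-12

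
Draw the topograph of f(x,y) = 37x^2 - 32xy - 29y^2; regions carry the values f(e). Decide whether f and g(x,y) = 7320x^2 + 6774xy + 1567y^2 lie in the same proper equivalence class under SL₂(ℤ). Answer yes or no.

D₁ = 5316, D₂ = 5316
river cycle of f (length 36): (-29, 32, 37), (37, 42, -24), (-24, 54, 25), (25, 46, -32), (-32, 18, 39), (39, 60, -11), (-11, 72, 3), (3, 72, -11), (-11, 60, 39), (39, 18, -32), … (26 more)
river cycle of g (length 36): (40, 26, -29), (-29, 32, 37), (37, 42, -24), (-24, 54, 25), (25, 46, -32), (-32, 18, 39), (39, 60, -11), (-11, 72, 3), (3, 72, -11), (-11, 60, 39), … (26 more)
cycles coincide ⇒ equivalent

yes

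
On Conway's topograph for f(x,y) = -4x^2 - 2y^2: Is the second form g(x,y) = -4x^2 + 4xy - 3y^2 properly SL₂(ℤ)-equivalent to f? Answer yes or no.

D₁ = -32, D₂ = -32
f is negative-definite; reduce −f:
−f: flip: (4,0,2)→(2,0,4)
−f: reduced (well bottom): (2,0,4) with a≤c, −a<b≤a
flip sign back: reduced form of f is (-2,0,-4)
g is negative-definite; reduce −g:
−g: translate: b→4 (≡-4 mod 8), so (4,-4,3)→(4,4,3)
−g: flip: (4,4,3)→(3,-4,4)
−g: translate: b→2 (≡-4 mod 6), so (3,-4,4)→(3,2,3)
−g: reduced (well bottom): (3,2,3) with a≤c, −a<b≤a
flip sign back: reduced form of g is (-3,-2,-3)
reduced forms (-2, 0, -4) vs (-3, -2, -3) ⇒ inequivalent

no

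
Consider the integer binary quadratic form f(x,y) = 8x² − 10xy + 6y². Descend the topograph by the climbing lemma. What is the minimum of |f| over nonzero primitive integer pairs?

translate: b→6 (≡-10 mod 16), so (8,-10,6)→(8,6,4)
flip: (8,6,4)→(4,-6,8)
translate: b→2 (≡-6 mod 8), so (4,-6,8)→(4,2,6)
reduced (well bottom): (4,2,6) with a≤c, −a<b≤a
well minimum = a = 4

4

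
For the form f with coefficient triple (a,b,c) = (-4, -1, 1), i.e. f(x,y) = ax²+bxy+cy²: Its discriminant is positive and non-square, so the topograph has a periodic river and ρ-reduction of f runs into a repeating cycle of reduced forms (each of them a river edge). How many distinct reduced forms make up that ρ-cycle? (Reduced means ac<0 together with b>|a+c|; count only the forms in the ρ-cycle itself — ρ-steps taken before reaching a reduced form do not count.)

D = 17, ⌊√D⌋ = 4
descent: ρ → (1,3,-2)  [lands on river]
river: ρ → (-2,1,2)
river: ρ → (2,3,-1)
river: ρ → (-1,3,2)
river: ρ → (2,1,-2)
river: ρ → (-2,3,1)
ρ-cycle length = 6 (tail of 1 descent step not counted)

6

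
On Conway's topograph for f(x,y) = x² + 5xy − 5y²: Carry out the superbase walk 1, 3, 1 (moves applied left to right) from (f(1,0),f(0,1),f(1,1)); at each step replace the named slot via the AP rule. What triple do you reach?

start (1,-5,1) = (f(1,0),f(0,1),f(1,1))
replace slot 1: 2·((-5)+1) − 1 = -9 → (-9,-5,1)
replace slot 3: 2·((-9)+(-5)) − 1 = -29 → (-9,-5,-29)
replace slot 1: 2·((-5)+(-29)) − (-9) = -59 → (-59,-5,-29)

-59,-5,-29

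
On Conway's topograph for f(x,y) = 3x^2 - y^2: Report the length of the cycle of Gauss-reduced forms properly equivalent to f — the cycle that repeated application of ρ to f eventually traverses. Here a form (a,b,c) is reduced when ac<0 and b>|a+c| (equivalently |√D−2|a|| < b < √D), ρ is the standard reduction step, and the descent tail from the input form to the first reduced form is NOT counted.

D = 12, ⌊√D⌋ = 3
descent: ρ → (-1,2,2)  [lands on river]
river: ρ → (2,2,-1)
ρ-cycle length = 2 (tail of 1 descent step not counted)

2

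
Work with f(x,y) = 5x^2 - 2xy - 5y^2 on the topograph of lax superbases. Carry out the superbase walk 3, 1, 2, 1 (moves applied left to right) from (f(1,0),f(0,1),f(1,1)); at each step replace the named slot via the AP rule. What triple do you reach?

start (5,-5,-2) = (f(1,0),f(0,1),f(1,1))
replace slot 3: 2·(5+(-5)) − (-2) = 2 → (5,-5,2)
replace slot 1: 2·((-5)+2) − 5 = -11 → (-11,-5,2)
replace slot 2: 2·((-11)+2) − (-5) = -13 → (-11,-13,2)
replace slot 1: 2·((-13)+2) − (-11) = -11 → (-11,-13,2)

-11,-13,2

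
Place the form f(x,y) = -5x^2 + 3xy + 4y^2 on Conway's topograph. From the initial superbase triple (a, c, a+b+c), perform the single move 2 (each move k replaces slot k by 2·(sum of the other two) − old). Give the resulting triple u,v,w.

start (-5,4,2) = (f(1,0),f(0,1),f(1,1))
replace slot 2: 2·((-5)+2) − 4 = -10 → (-5,-10,2)

-5,-10,2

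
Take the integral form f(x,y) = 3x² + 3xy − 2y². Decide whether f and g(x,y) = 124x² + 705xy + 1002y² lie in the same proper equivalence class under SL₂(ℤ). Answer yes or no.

D₁ = 33, D₂ = 33
river cycle of f (length 4): (-2, 5, 1), (1, 5, -2), (-2, 3, 3), (3, 3, -2)
river cycle of g (length 4): (3, 3, -2), (-2, 5, 1), (1, 5, -2), (-2, 3, 3)
cycles coincide ⇒ equivalent

yes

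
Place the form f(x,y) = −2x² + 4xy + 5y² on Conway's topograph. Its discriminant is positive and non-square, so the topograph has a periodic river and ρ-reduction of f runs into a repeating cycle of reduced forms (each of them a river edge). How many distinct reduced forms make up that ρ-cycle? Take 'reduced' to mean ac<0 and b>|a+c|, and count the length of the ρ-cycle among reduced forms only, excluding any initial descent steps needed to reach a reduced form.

D = 56, ⌊√D⌋ = 7
river: ρ → (5,6,-1)
river: ρ → (-1,6,5)
river: ρ → (5,4,-2)
river: ρ → (-2,4,5)
ρ-cycle length = 4 (tail of 0 descent steps not counted)

4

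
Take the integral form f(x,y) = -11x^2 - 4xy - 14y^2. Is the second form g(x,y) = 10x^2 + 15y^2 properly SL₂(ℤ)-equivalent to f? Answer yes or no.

D₁ = -600, D₂ = -600
f is negative-definite; reduce −f:
−f: reduced (well bottom): (11,4,14) with a≤c, −a<b≤a
flip sign back: reduced form of f is (-11,-4,-14)
g: reduced (well bottom): (10,0,15) with a≤c, −a<b≤a
reduced forms (-11, -4, -14) vs (10, 0, 15) ⇒ inequivalent

no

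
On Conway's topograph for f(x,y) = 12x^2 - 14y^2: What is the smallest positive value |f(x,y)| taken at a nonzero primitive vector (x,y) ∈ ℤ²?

descent: ρ → (-14,0,12)
descent: ρ → (12,24,-2)  [lands on river]
river: ρ → (-2,24,12)
closes: descent 2, river 2
min |a| on river = 2

2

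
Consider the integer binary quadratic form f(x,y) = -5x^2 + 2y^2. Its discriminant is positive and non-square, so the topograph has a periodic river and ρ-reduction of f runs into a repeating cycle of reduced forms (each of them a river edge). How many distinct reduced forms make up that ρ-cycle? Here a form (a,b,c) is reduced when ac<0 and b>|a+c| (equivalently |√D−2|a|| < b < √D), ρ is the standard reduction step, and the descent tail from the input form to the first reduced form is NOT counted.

D = 40, ⌊√D⌋ = 6
descent: ρ → (2,4,-3)  [lands on river]
river: ρ → (-3,2,3)
river: ρ → (3,4,-2)
river: ρ → (-2,4,3)
river: ρ → (3,2,-3)
river: ρ → (-3,4,2)
ρ-cycle length = 6 (tail of 1 descent step not counted)

6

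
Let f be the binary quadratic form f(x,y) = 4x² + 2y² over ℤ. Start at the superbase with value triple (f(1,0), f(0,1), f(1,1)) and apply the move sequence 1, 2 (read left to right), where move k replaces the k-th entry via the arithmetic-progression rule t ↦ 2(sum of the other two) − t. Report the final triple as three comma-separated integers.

start (4,2,6) = (f(1,0),f(0,1),f(1,1))
replace slot 1: 2·(2+6) − 4 = 12 → (12,2,6)
replace slot 2: 2·(12+6) − 2 = 34 → (12,34,6)

12,34,6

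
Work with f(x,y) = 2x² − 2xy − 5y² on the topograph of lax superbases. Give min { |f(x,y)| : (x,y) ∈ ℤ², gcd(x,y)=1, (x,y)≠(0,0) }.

descent: ρ → (-5,2,2)
descent: ρ → (2,6,-1)  [lands on river]
river: ρ → (-1,6,2)
closes: descent 2, river 2
min |a| on river = 1

1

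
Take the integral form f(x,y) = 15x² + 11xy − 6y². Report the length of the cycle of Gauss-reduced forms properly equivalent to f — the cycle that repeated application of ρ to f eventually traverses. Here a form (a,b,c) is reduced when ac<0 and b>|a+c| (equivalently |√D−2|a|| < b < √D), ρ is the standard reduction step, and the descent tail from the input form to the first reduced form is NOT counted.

D = 481, ⌊√D⌋ = 21
river: ρ → (-6,13,13)
river: ρ → (13,13,-6)
river: ρ → (-6,11,15)
river: ρ → (15,19,-2)
river: ρ → (-2,21,5)
river: ρ → (5,19,-6)
river: ρ → (-6,17,8)
river: ρ → (8,15,-8)
river: ρ → (-8,17,6)
river: ρ → (6,19,-5)
river: ρ → (-5,21,2)
river: ρ → (2,19,-15)
river: ρ → (-15,11,6)
river: ρ → (6,13,-13)
river: ρ → (-13,13,6)
river: ρ → (6,11,-15)
river: ρ → (-15,19,2)
river: ρ → (2,21,-5)
river: ρ → (-5,19,6)
river: ρ → (6,17,-8)
river: ρ → (-8,15,8)
river: ρ → (8,17,-6)
river: ρ → (-6,19,5)
river: ρ → (5,21,-2)
river: ρ → (-2,19,15)
river: ρ → (15,11,-6)
ρ-cycle length = 26 (tail of 0 descent steps not counted)

26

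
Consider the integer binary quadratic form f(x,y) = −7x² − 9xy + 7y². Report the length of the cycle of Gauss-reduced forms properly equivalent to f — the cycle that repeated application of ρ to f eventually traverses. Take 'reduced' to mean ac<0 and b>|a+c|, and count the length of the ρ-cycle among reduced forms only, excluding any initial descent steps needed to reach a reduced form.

D = 277, ⌊√D⌋ = 16
descent: ρ → (7,9,-7)  [lands on river]
river: ρ → (-7,5,9)
river: ρ → (9,13,-3)
river: ρ → (-3,11,13)
river: ρ → (13,15,-1)
river: ρ → (-1,15,13)
river: ρ → (13,11,-3)
river: ρ → (-3,13,9)
river: ρ → (9,5,-7)
river: ρ → (-7,9,7)
river: ρ → (7,5,-9)
river: ρ → (-9,13,3)
river: ρ → (3,11,-13)
river: ρ → (-13,15,1)
river: ρ → (1,15,-13)
river: ρ → (-13,11,3)
river: ρ → (3,13,-9)
river: ρ → (-9,5,7)
ρ-cycle length = 18 (tail of 1 descent step not counted)

18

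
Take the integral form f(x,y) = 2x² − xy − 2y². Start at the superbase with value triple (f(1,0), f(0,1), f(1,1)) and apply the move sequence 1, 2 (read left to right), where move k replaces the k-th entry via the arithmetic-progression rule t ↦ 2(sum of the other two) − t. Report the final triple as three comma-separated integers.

start (2,-2,-1) = (f(1,0),f(0,1),f(1,1))
replace slot 1: 2·((-2)+(-1)) − 2 = -8 → (-8,-2,-1)
replace slot 2: 2·((-8)+(-1)) − (-2) = -16 → (-8,-16,-1)

-8,-16,-1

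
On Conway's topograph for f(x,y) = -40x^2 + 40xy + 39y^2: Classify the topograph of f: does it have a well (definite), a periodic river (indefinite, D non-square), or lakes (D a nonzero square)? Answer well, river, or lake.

D = b²−4ac = 40² − 4·(-40)·39 = 7840
D > 0 non-square ⇒ indefinite ⇒ periodic river

river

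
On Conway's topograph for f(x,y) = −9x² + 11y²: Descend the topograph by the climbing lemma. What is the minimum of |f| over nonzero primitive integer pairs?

descent: ρ → (11,0,-9)
descent: ρ → (-9,18,2)  [lands on river]
river: ρ → (2,18,-9)
closes: descent 2, river 2
min |a| on river = 2

2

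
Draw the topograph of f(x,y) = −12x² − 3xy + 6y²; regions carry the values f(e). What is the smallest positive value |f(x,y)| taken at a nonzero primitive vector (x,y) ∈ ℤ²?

descent: ρ → (6,15,-3)  [lands on river]
river: ρ → (-3,15,6)
river: ρ → (6,9,-9)
river: ρ → (-9,9,6)
closes: descent 1, river 4
min |a| on river = 3

3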